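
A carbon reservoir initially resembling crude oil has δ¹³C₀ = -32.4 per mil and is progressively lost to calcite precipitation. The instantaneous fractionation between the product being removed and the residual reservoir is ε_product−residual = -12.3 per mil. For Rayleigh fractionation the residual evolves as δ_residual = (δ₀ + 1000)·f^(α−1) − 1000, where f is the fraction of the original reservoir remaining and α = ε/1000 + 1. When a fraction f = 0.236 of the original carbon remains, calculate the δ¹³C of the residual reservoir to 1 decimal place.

-15.1 per mil

Rayleigh residual: δ_res = (δ₀ + 1000)·f^(α−1) − 1000
α = ε/1000 + 1 = 0.98770, so α − 1 = -0.01230
f^(α−1) = 0.236^(-0.01230) = 1.017919
δ_res = (-32.4 + 1000) × 1.017919 − 1000 = 984.938 − 1000 = -15.06 per mil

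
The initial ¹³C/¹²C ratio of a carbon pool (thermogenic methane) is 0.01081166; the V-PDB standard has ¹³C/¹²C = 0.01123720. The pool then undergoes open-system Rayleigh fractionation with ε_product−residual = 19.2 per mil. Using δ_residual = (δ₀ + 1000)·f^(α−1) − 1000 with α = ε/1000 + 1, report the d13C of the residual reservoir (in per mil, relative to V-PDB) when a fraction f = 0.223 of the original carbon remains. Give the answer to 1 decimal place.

-65.2 per mil

δ₀ = (0.01081166/0.01123720 − 1)×1000 = (0.962131 − 1)×1000 = -37.869 per mil
α − 1 = ε/1000 = 0.0192
f^(α−1) = 0.223^(0.0192) = 0.971600
δ_res = (-37.869 + 1000) × 0.971600 − 1000 = 934.806 − 1000 = -65.19 per mil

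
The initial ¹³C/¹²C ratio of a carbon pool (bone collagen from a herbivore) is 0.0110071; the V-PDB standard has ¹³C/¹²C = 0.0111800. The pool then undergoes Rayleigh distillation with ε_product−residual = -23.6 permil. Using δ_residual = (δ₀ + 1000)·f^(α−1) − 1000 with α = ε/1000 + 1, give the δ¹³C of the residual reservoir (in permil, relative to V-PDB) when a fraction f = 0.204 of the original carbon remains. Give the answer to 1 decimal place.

δ₀ = (0.0110071/0.0111800 − 1)×1000 = (0.984535 − 1)×1000 = -15.465 permil
α − 1 = ε/1000 = -0.0236
f^(α−1) = 0.204^(-0.0236) = 1.038228
δ_res = (-15.465 + 1000) × 1.038228 − 1000 = 1022.172 − 1000 = 22.17 permil

22.2 permil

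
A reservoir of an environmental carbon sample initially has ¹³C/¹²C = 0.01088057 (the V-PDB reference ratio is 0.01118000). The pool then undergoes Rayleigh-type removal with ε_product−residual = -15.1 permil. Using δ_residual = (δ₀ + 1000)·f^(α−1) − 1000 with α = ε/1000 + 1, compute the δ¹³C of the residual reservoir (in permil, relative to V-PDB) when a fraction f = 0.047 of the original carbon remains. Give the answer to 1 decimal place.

19.2 permil

δ₀ = (0.01088057/0.01118000 − 1)×1000 = (0.973217 − 1)×1000 = -26.783 permil
α − 1 = ε/1000 = -0.0151
f^(α−1) = 0.047^(-0.0151) = 1.047252
δ_res = (-26.783 + 1000) × 1.047252 − 1000 = 1019.204 − 1000 = 19.20 permil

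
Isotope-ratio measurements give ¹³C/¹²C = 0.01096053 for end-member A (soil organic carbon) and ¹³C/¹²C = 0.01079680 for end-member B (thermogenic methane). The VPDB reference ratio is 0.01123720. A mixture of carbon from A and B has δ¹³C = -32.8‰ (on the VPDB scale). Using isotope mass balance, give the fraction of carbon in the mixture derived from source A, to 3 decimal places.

0.439

δ_A = (0.01096053/0.01123720 − 1)×1000 = (0.975379 − 1)×1000 = -24.621‰
δ_B = (0.01079680/0.01123720 − 1)×1000 = (0.960809 − 1)×1000 = -39.191‰
f_A = (δ_mix − δ_B)/(δ_A − δ_B) = (-32.8 − (-39.191))/(-24.621 − (-39.191))
f_A = 6.391 / 14.570 = 0.4386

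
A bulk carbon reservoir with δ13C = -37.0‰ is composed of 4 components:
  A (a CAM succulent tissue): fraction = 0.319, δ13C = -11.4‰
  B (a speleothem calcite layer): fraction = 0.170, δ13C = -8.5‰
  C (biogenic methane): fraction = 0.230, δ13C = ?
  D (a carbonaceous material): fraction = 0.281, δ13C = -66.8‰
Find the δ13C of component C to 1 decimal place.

Isotope mass balance: δ_bulk = Σ fᵢ·δᵢ.
-37.0 = 0.319×(-11.4) + 0.170×(-8.5) + 0.230×δ_C + 0.281×(-66.8)
0.230·δ_C = -37.0 − (-23.852) = -13.148
δ_C = -13.148 / 0.230 = -57.16‰

-57.2‰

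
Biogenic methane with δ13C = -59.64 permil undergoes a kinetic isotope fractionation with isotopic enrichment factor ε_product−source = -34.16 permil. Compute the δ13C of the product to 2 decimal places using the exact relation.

-91.76 permil

Exactly, δ_product = (δ_source + 1000)·(ε/1000 + 1) − 1000.
δ_product = (-59.64 + 1000) × (-34.16/1000 + 1) − 1000
δ_product = -91.763 permil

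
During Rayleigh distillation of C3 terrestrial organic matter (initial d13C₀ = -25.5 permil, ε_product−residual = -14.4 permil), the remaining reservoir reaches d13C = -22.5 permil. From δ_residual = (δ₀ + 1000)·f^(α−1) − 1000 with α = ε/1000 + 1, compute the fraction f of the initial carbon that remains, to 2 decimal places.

α − 1 = ε/1000 = -0.0144
(δ_res + 1000)/(δ₀ + 1000) = (-22.5 + 1000)/(-25.5 + 1000) = 977.5/974.5 = 1.003079
f = 1.003079^(1/-0.0144) = exp(ln(1.003079)/-0.0144) = exp(0.00307/-0.0144)
f = exp(-0.2135) = 0.8078

0.81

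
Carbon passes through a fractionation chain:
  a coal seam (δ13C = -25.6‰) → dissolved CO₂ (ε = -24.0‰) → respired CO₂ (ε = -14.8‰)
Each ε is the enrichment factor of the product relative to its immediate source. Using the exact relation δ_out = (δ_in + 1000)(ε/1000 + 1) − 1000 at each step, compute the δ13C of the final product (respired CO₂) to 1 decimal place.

step 1: δ = (-25.60 + 1000)·(-24.0/1000 + 1) − 1000 = -48.99‰
step 2: δ = (-48.99 + 1000)·(-14.8/1000 + 1) − 1000 = -63.06‰

-63.1‰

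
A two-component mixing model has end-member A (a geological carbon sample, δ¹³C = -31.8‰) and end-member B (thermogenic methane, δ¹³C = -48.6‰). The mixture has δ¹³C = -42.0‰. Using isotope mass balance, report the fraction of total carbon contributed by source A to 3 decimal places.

0.393

δ_mix = f_A·δ_A + (1 − f_A)·δ_B  ⇒  f_A = (δ_mix − δ_B)/(δ_A − δ_B)
f_A = (-42.0 − (-48.6)) / (-31.8 − (-48.6))
f_A = 6.6 / 16.8 = 0.3929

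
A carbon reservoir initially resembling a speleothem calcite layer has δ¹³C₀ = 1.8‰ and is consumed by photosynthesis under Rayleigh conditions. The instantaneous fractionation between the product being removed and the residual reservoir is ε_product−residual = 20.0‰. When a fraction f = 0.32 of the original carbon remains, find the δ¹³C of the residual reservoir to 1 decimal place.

-20.8‰

Rayleigh residual: δ_res = (δ₀ + 1000)·f^(α−1) − 1000
α = ε/1000 + 1 = 1.02000, so α − 1 = 0.02000
f^(α−1) = 0.32^(0.02000) = 0.977469
δ_res = (1.8 + 1000) × 0.977469 − 1000 = 979.228 − 1000 = -20.77‰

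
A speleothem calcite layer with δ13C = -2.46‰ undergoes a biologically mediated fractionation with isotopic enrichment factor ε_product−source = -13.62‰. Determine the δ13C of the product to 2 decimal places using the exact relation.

Exactly, δ_product = (δ_source + 1000)·(ε/1000 + 1) − 1000.
δ_product = (-2.46 + 1000) × (-13.62/1000 + 1) − 1000
δ_product = -16.046‰

-16.05‰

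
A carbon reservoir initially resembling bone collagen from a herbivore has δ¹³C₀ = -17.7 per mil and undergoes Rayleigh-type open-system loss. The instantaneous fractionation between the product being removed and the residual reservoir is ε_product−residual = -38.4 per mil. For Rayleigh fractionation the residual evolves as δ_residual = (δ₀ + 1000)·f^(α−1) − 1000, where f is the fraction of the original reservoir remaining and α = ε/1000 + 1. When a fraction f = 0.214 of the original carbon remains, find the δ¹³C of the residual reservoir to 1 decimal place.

42.2 per mil

Rayleigh residual: δ_res = (δ₀ + 1000)·f^(α−1) − 1000
α = ε/1000 + 1 = 0.96160, so α − 1 = -0.03840
f^(α−1) = 0.214^(-0.03840) = 1.060992
δ_res = (-17.7 + 1000) × 1.060992 − 1000 = 1042.212 − 1000 = 42.21 per mil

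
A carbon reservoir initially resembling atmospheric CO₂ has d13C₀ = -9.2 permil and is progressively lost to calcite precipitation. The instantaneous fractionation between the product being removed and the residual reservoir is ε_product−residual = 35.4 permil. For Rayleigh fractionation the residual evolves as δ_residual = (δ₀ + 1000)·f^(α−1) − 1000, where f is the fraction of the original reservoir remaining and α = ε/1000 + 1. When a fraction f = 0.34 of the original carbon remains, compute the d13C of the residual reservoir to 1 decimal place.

Rayleigh residual: δ_res = (δ₀ + 1000)·f^(α−1) − 1000
α = ε/1000 + 1 = 1.03540, so α − 1 = 0.03540
f^(α−1) = 0.34^(0.03540) = 0.962530
δ_res = (-9.2 + 1000) × 0.962530 − 1000 = 953.675 − 1000 = -46.33 permil

-46.3 permil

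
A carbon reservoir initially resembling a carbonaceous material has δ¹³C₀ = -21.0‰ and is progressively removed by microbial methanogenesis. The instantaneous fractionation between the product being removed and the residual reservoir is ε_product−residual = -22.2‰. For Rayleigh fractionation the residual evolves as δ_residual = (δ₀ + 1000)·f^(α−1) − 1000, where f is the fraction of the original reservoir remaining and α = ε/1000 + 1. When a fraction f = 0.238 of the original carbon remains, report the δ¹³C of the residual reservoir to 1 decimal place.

Rayleigh residual: δ_res = (δ₀ + 1000)·f^(α−1) − 1000
α = ε/1000 + 1 = 0.97780, so α − 1 = -0.02220
f^(α−1) = 0.238^(-0.02220) = 1.032381
δ_res = (-21.0 + 1000) × 1.032381 − 1000 = 1010.701 − 1000 = 10.70‰

10.7‰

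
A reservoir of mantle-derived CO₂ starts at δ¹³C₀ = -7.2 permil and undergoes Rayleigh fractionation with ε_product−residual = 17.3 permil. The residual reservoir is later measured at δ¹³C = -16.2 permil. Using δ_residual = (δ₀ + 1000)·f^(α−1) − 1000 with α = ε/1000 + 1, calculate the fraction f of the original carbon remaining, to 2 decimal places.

0.59

α − 1 = ε/1000 = 0.0173
(δ_res + 1000)/(δ₀ + 1000) = (-16.2 + 1000)/(-7.2 + 1000) = 983.8/992.8 = 0.990935
f = 0.990935^(1/0.0173) = exp(ln(0.990935)/0.0173) = exp(-0.00911/0.0173)
f = exp(-0.5264) = 0.5907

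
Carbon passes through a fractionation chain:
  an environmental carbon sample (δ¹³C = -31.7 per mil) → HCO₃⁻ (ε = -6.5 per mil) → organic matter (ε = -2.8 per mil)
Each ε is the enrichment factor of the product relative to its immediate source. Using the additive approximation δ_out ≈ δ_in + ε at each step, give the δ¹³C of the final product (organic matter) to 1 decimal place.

step 1: δ ≈ -31.7 + (-6.5) = -38.2 per mil
step 2: δ ≈ -38.2 + (-2.8) = -41.0 per mil

-41.0 per mil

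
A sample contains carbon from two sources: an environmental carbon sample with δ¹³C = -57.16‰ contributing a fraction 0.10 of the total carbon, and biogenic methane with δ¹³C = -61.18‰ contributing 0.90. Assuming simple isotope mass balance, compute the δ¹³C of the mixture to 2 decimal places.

δ_mix = f_A·δ_A + f_B·δ_B
δ_mix = 0.10 × (-57.16) + 0.90 × (-61.18)
δ_mix = -5.716 + -55.062 = -60.778‰

-60.78‰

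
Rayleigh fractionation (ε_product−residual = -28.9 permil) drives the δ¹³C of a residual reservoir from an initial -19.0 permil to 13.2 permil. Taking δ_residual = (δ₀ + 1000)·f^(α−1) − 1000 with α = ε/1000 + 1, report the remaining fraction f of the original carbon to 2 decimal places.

0.33

α − 1 = ε/1000 = -0.0289
(δ_res + 1000)/(δ₀ + 1000) = (13.2 + 1000)/(-19.0 + 1000) = 1013.2/981.0 = 1.032824
f = 1.032824^(1/-0.0289) = exp(ln(1.032824)/-0.0289) = exp(0.03230/-0.0289)
f = exp(-1.1175) = 0.3271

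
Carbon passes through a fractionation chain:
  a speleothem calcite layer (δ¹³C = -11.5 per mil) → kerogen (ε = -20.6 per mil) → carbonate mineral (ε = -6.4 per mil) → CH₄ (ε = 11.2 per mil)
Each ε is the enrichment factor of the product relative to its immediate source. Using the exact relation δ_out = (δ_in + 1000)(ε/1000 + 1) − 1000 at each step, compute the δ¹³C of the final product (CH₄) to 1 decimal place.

-27.3 per mil

step 1: δ = (-11.50 + 1000)·(-20.6/1000 + 1) − 1000 = -31.86 per mil
step 2: δ = (-31.86 + 1000)·(-6.4/1000 + 1) − 1000 = -38.06 per mil
step 3: δ = (-38.06 + 1000)·(11.2/1000 + 1) − 1000 = -27.29 per mil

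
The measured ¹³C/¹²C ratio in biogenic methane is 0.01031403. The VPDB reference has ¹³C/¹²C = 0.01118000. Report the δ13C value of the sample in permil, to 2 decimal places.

δ13C = (R_sample / R_standard − 1) × 1000
R_sample / R_standard = 0.01031403 / 0.01118000 = 0.922543
δ13C = (0.922543 − 1) × 1000 = -77.457 permil

-77.46 permil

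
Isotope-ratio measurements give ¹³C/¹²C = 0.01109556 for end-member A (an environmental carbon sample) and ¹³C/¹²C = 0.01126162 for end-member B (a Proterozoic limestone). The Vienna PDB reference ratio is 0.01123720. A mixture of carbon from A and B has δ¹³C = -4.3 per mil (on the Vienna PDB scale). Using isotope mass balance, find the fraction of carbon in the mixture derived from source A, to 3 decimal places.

0.438

δ_A = (0.01109556/0.01123720 − 1)×1000 = (0.987395 − 1)×1000 = -12.605 per mil
δ_B = (0.01126162/0.01123720 − 1)×1000 = (1.002173 − 1)×1000 = 2.173 per mil
f_A = (δ_mix − δ_B)/(δ_A − δ_B) = (-4.3 − (2.173))/(-12.605 − (2.173))
f_A = -6.473 / -14.778 = 0.4380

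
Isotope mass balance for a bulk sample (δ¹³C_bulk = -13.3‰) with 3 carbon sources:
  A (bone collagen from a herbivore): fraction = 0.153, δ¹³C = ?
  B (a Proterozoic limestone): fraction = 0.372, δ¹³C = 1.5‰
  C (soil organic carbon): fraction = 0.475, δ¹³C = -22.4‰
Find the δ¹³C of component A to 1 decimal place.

-21.0‰

Isotope mass balance: δ_bulk = Σ fᵢ·δᵢ.
-13.3 = 0.153×δ_A + 0.372×(1.5) + 0.475×(-22.4)
0.153·δ_A = -13.3 − (-10.082) = -3.218
δ_A = -3.218 / 0.153 = -21.03‰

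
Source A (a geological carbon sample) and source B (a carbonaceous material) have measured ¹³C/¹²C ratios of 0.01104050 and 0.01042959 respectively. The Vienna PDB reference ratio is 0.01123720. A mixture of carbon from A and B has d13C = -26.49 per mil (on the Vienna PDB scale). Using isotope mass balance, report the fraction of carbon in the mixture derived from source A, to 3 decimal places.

0.835

δ_A = (0.01104050/0.01123720 − 1)×1000 = (0.982496 − 1)×1000 = -17.504 per mil
δ_B = (0.01042959/0.01123720 − 1)×1000 = (0.928131 − 1)×1000 = -71.869 per mil
f_A = (δ_mix − δ_B)/(δ_A − δ_B) = (-26.49 − (-71.869))/(-17.504 − (-71.869))
f_A = 45.379 / 54.365 = 0.8347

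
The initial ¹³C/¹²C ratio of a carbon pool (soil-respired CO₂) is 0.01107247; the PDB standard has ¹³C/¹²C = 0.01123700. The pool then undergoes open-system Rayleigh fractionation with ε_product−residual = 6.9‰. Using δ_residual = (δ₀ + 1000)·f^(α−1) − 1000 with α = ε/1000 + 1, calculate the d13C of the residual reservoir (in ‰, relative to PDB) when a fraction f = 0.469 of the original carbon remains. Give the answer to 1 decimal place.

-19.8‰

δ₀ = (0.01107247/0.01123700 − 1)×1000 = (0.985358 − 1)×1000 = -14.642‰
α − 1 = ε/1000 = 0.0069
f^(α−1) = 0.469^(0.0069) = 0.994789
δ_res = (-14.642 + 1000) × 0.994789 − 1000 = 980.224 − 1000 = -19.78‰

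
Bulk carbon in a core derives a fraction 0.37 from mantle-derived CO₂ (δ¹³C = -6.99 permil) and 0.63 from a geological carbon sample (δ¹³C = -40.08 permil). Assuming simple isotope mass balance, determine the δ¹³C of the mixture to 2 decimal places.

-27.84 permil

δ_mix = f_A·δ_A + f_B·δ_B
δ_mix = 0.37 × (-6.99) + 0.63 × (-40.08)
δ_mix = -2.586 + -25.250 = -27.837 permil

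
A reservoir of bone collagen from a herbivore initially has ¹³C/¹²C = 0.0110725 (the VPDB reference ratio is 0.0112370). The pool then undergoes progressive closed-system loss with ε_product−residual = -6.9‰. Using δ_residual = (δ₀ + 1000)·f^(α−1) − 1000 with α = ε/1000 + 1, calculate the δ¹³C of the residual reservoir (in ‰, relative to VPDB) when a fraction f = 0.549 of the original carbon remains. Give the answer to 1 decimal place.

-10.6‰

δ₀ = (0.0110725/0.0112370 − 1)×1000 = (0.985361 − 1)×1000 = -14.639‰
α − 1 = ε/1000 = -0.0069
f^(α−1) = 0.549^(-0.0069) = 1.004146
δ_res = (-14.639 + 1000) × 1.004146 − 1000 = 989.446 − 1000 = -10.55‰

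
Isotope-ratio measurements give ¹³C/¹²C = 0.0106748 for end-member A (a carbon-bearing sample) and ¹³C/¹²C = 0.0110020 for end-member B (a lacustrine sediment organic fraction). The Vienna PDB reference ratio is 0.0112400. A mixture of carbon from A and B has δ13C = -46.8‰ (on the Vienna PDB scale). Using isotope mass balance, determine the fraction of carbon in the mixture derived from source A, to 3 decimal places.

δ_A = (0.0106748/0.0112400 − 1)×1000 = (0.949715 − 1)×1000 = -50.285‰
δ_B = (0.0110020/0.0112400 − 1)×1000 = (0.978826 − 1)×1000 = -21.174‰
f_A = (δ_mix − δ_B)/(δ_A − δ_B) = (-46.8 − (-21.174))/(-50.285 − (-21.174))
f_A = -25.626 / -29.110 = 0.8803

0.880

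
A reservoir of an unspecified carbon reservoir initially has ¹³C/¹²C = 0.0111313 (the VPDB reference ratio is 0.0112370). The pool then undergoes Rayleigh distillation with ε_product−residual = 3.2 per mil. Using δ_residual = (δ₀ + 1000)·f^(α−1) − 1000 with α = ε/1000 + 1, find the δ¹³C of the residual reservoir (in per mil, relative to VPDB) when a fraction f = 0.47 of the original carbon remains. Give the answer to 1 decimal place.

-11.8 per mil

δ₀ = (0.0111313/0.0112370 − 1)×1000 = (0.990594 − 1)×1000 = -9.406 per mil
α − 1 = ε/1000 = 0.0032
f^(α−1) = 0.47^(0.0032) = 0.997587
δ_res = (-9.406 + 1000) × 0.997587 − 1000 = 988.203 − 1000 = -11.80 per mil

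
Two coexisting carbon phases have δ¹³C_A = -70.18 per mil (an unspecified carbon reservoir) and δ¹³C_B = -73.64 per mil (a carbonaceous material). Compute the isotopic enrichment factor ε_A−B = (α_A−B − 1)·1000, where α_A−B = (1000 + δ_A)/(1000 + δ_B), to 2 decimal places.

3.74 per mil

α_A−B = (1000 + -70.18) / (1000 + -73.64) = 929.82 / 926.36 = 1.003735
ε_A−B = (1.003735 − 1) × 1000 = 3.735 per mil
(The approximation ε ≈ δ_A − δ_B would give 3.46 per mil.)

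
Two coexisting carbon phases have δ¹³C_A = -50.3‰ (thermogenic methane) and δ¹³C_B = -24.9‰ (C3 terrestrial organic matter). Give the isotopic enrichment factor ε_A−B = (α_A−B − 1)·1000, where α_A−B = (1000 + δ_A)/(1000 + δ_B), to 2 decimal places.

-26.05‰

α_A−B = (1000 + -50.3) / (1000 + -24.9) = 949.7 / 975.1 = 0.973951
ε_A−B = (0.973951 − 1) × 1000 = -26.049‰
(The approximation ε ≈ δ_A − δ_B would give -25.4‰.)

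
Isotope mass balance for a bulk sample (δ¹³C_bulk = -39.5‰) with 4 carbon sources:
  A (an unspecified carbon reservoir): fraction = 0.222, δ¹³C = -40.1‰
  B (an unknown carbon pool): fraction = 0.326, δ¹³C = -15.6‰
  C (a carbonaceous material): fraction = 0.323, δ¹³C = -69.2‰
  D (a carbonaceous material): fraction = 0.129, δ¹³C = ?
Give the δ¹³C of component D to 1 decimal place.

-24.5‰

Isotope mass balance: δ_bulk = Σ fᵢ·δᵢ.
-39.5 = 0.222×(-40.1) + 0.326×(-15.6) + 0.323×(-69.2) + 0.129×δ_D
0.129·δ_D = -39.5 − (-36.339) = -3.161
δ_D = -3.161 / 0.129 = -24.50‰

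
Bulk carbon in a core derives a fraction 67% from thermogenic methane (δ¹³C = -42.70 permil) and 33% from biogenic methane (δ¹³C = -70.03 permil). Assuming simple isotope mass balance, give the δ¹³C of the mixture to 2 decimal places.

δ_mix = f_A·δ_A + f_B·δ_B
δ_mix = 0.67 × (-42.70) + 0.33 × (-70.03)
δ_mix = -28.609 + -23.110 = -51.719 permil

-51.72 permil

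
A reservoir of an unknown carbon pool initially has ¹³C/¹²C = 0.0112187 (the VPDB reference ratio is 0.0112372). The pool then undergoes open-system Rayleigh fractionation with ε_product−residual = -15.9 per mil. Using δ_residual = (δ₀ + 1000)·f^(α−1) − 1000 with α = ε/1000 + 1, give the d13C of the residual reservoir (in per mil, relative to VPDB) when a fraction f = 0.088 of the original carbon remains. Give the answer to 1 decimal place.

37.7 per mil

δ₀ = (0.0112187/0.0112372 − 1)×1000 = (0.998354 − 1)×1000 = -1.646 per mil
α − 1 = ε/1000 = -0.0159
f^(α−1) = 0.088^(-0.0159) = 1.039400
δ_res = (-1.646 + 1000) × 1.039400 − 1000 = 1037.689 − 1000 = 37.69 per mil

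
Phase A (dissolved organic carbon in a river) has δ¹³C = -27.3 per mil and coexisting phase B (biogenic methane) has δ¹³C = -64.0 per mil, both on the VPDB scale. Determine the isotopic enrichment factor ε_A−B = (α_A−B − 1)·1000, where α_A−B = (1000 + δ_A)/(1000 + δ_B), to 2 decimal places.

39.21 per mil

α_A−B = (1000 + -27.3) / (1000 + -64.0) = 972.7 / 936.0 = 1.039209
ε_A−B = (1.039209 − 1) × 1000 = 39.209 per mil
(The approximation ε ≈ δ_A − δ_B would give 36.7 per mil.)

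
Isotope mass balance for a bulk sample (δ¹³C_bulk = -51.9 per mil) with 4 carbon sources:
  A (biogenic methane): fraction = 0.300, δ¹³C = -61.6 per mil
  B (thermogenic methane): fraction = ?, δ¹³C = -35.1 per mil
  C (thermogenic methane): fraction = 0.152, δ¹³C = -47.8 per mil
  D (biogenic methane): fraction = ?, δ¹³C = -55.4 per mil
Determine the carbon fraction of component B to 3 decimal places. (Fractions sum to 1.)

0.207

Let f_B and f_D be the unknown fractions; fractions sum to 1 so f_B + f_D = 0.548.
Mass balance: Σ fᵢ·δᵢ = δ_bulk ⇒ f_B·(-35.1) + f_D·(-55.4) = -51.9 − (-25.746) = -26.154
Substitute f_D = 0.548 − f_B:
f_B·(-35.1 − -55.4) = -26.154 − 0.548×(-55.4) = 4.205
f_B = 4.205 / 20.3 = 0.2071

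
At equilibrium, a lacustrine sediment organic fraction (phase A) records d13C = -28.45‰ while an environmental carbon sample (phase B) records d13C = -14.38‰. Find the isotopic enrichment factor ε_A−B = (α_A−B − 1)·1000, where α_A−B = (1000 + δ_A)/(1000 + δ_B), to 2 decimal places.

α_A−B = (1000 + -28.45) / (1000 + -14.38) = 971.55 / 985.62 = 0.985725
ε_A−B = (0.985725 − 1) × 1000 = -14.275‰
(The approximation ε ≈ δ_A − δ_B would give -14.07‰.)

-14.28‰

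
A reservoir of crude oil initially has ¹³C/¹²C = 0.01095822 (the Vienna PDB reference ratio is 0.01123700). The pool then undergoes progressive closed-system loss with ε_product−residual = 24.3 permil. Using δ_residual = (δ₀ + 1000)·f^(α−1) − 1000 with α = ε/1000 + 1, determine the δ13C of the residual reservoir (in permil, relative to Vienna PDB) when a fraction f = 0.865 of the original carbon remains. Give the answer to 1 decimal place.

δ₀ = (0.01095822/0.01123700 − 1)×1000 = (0.975191 − 1)×1000 = -24.809 permil
α − 1 = ε/1000 = 0.0243
f^(α−1) = 0.865^(0.0243) = 0.996482
δ_res = (-24.809 + 1000) × 0.996482 − 1000 = 971.760 − 1000 = -28.24 permil

-28.2 permil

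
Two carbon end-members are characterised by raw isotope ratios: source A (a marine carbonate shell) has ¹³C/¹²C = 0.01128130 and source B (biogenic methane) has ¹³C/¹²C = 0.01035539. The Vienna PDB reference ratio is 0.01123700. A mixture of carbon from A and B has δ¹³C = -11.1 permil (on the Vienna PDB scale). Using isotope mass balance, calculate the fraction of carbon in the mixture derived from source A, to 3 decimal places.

0.817

δ_A = (0.01128130/0.01123700 − 1)×1000 = (1.003942 − 1)×1000 = 3.942 permil
δ_B = (0.01035539/0.01123700 − 1)×1000 = (0.921544 − 1)×1000 = -78.456 permil
f_A = (δ_mix − δ_B)/(δ_A − δ_B) = (-11.1 − (-78.456))/(3.942 − (-78.456))
f_A = 67.356 / 82.398 = 0.8174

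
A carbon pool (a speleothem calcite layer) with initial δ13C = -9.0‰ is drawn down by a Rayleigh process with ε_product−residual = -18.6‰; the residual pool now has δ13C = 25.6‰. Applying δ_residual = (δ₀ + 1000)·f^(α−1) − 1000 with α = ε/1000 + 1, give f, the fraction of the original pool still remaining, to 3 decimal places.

0.158

α − 1 = ε/1000 = -0.0186
(δ_res + 1000)/(δ₀ + 1000) = (25.6 + 1000)/(-9.0 + 1000) = 1025.6/991.0 = 1.034914
f = 1.034914^(1/-0.0186) = exp(ln(1.034914)/-0.0186) = exp(0.03432/-0.0186)
f = exp(-1.8451) = 0.1580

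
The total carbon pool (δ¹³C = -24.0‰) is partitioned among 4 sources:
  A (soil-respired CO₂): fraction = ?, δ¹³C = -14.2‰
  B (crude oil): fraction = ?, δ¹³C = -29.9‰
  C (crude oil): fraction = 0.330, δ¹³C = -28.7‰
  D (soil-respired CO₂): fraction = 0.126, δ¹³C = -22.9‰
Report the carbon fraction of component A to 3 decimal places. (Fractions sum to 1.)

0.294

Let f_A and f_B be the unknown fractions; fractions sum to 1 so f_A + f_B = 0.544.
Mass balance: Σ fᵢ·δᵢ = δ_bulk ⇒ f_A·(-14.2) + f_B·(-29.9) = -24.0 − (-12.356) = -11.644
Substitute f_B = 0.544 − f_A:
f_A·(-14.2 − -29.9) = -11.644 − 0.544×(-29.9) = 4.622
f_A = 4.622 / 15.7 = 0.2944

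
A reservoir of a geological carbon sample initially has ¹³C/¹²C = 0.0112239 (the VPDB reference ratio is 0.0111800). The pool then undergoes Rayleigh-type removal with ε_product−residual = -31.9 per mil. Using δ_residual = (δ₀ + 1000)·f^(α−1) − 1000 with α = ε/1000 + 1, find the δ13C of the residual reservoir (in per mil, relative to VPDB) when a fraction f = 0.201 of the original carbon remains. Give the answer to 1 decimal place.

56.6 per mil

δ₀ = (0.0112239/0.0111800 − 1)×1000 = (1.003927 − 1)×1000 = 3.927 per mil
α − 1 = ε/1000 = -0.0319
f^(α−1) = 0.201^(-0.0319) = 1.052514
δ_res = (3.927 + 1000) × 1.052514 − 1000 = 1056.647 − 1000 = 56.65 per mil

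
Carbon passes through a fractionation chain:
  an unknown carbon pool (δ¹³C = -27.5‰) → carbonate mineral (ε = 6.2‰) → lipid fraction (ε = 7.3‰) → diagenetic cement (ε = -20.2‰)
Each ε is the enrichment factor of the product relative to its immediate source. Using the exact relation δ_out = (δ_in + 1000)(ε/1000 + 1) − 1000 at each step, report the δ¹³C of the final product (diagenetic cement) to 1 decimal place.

-34.2‰

step 1: δ = (-27.50 + 1000)·(6.2/1000 + 1) − 1000 = -21.47‰
step 2: δ = (-21.47 + 1000)·(7.3/1000 + 1) − 1000 = -14.33‰
step 3: δ = (-14.33 + 1000)·(-20.2/1000 + 1) − 1000 = -34.24‰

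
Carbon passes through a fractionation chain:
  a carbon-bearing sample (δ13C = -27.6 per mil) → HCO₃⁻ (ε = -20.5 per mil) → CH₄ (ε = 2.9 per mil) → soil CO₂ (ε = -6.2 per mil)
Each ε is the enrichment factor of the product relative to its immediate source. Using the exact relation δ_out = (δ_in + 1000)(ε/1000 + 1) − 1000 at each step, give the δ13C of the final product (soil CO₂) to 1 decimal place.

-50.7 per mil

step 1: δ = (-27.60 + 1000)·(-20.5/1000 + 1) − 1000 = -47.53 per mil
step 2: δ = (-47.53 + 1000)·(2.9/1000 + 1) − 1000 = -44.77 per mil
step 3: δ = (-44.77 + 1000)·(-6.2/1000 + 1) − 1000 = -50.69 per mil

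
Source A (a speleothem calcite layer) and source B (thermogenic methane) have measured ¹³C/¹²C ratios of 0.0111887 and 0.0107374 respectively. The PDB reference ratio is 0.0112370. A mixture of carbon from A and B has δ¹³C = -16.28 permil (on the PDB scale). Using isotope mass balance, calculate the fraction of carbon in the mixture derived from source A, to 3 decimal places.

0.702

δ_A = (0.0111887/0.0112370 − 1)×1000 = (0.995702 − 1)×1000 = -4.298 permil
δ_B = (0.0107374/0.0112370 − 1)×1000 = (0.955540 − 1)×1000 = -44.460 permil
f_A = (δ_mix − δ_B)/(δ_A − δ_B) = (-16.28 − (-44.460))/(-4.298 − (-44.460))
f_A = 28.180 / 40.162 = 0.7017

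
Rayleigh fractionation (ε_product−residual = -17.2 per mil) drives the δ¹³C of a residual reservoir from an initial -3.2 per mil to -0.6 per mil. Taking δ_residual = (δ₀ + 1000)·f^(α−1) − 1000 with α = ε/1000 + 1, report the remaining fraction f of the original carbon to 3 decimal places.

α − 1 = ε/1000 = -0.0172
(δ_res + 1000)/(δ₀ + 1000) = (-0.6 + 1000)/(-3.2 + 1000) = 999.4/996.8 = 1.002608
f = 1.002608^(1/-0.0172) = exp(ln(1.002608)/-0.0172) = exp(0.00260/-0.0172)
f = exp(-0.1515) = 0.8595

0.859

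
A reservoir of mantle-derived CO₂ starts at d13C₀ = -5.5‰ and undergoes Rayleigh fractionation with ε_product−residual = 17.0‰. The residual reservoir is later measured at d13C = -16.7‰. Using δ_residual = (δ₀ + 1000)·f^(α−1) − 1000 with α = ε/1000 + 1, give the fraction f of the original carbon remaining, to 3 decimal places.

α − 1 = ε/1000 = 0.0170
(δ_res + 1000)/(δ₀ + 1000) = (-16.7 + 1000)/(-5.5 + 1000) = 983.3/994.5 = 0.988738
f = 0.988738^(1/0.0170) = exp(ln(0.988738)/0.0170) = exp(-0.01133/0.0170)
f = exp(-0.6662) = 0.5136

0.514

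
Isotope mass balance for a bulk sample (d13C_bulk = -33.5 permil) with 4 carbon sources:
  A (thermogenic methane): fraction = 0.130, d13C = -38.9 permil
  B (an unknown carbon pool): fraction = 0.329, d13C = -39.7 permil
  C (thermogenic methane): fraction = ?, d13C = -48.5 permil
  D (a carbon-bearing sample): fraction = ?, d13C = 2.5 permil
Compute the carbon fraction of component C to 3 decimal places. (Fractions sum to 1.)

0.328

Let f_C and f_D be the unknown fractions; fractions sum to 1 so f_C + f_D = 0.541.
Mass balance: Σ fᵢ·δᵢ = δ_bulk ⇒ f_C·(-48.5) + f_D·(2.5) = -33.5 − (-18.118) = -15.382
Substitute f_D = 0.541 − f_C:
f_C·(-48.5 − 2.5) = -15.382 − 0.541×(2.5) = -16.734
f_C = -16.734 / -51.0 = 0.3281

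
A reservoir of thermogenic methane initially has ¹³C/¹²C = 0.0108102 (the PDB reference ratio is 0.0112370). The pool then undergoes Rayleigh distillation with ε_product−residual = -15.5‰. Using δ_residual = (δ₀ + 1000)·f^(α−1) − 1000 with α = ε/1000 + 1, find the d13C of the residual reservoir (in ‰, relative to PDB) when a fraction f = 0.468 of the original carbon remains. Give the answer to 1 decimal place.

-26.6‰

δ₀ = (0.0108102/0.0112370 − 1)×1000 = (0.962018 − 1)×1000 = -37.982‰
α − 1 = ε/1000 = -0.0155
f^(α−1) = 0.468^(-0.0155) = 1.011838
δ_res = (-37.982 + 1000) × 1.011838 − 1000 = 973.407 − 1000 = -26.59‰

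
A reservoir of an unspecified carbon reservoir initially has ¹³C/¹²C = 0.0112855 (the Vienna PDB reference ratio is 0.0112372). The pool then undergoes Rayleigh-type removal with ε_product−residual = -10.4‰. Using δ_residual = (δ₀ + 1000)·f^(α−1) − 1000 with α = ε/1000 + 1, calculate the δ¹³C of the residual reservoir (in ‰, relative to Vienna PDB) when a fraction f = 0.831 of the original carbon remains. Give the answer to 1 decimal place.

6.2‰

δ₀ = (0.0112855/0.0112372 − 1)×1000 = (1.004298 − 1)×1000 = 4.298‰
α − 1 = ε/1000 = -0.0104
f^(α−1) = 0.831^(-0.0104) = 1.001927
δ_res = (4.298 + 1000) × 1.001927 − 1000 = 1006.234 − 1000 = 6.23‰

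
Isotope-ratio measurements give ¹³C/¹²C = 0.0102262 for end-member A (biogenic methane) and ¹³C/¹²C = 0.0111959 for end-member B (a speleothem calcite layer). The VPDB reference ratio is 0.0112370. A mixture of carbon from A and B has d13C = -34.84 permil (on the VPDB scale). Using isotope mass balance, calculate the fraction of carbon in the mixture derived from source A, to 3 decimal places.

δ_A = (0.0102262/0.0112370 − 1)×1000 = (0.910047 − 1)×1000 = -89.953 permil
δ_B = (0.0111959/0.0112370 − 1)×1000 = (0.996342 − 1)×1000 = -3.658 permil
f_A = (δ_mix − δ_B)/(δ_A − δ_B) = (-34.84 − (-3.658))/(-89.953 − (-3.658))
f_A = -31.182 / -86.295 = 0.3613

0.361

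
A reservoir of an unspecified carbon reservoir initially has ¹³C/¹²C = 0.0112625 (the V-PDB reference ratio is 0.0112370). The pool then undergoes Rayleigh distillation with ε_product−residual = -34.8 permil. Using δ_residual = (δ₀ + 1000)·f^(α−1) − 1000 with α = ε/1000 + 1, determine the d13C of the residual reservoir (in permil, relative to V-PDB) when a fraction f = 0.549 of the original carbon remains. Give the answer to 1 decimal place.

23.4 permil

δ₀ = (0.0112625/0.0112370 − 1)×1000 = (1.002269 − 1)×1000 = 2.269 permil
α − 1 = ε/1000 = -0.0348
f^(α−1) = 0.549^(-0.0348) = 1.021087
δ_res = (2.269 + 1000) × 1.021087 − 1000 = 1023.404 − 1000 = 23.40 permil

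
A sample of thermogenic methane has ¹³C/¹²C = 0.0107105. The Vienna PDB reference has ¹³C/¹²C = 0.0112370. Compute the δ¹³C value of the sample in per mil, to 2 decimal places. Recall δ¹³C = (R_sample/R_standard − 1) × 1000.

-46.85 per mil

δ¹³C = (R_sample / R_standard − 1) × 1000
R_sample / R_standard = 0.0107105 / 0.0112370 = 0.953146
δ¹³C = (0.953146 − 1) × 1000 = -46.854 per mil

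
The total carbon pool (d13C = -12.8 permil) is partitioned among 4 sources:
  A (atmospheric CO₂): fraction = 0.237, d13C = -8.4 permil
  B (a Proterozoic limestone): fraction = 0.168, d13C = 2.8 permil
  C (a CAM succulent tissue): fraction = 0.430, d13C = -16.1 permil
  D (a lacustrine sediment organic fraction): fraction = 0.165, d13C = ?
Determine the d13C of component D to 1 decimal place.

Isotope mass balance: δ_bulk = Σ fᵢ·δᵢ.
-12.8 = 0.237×(-8.4) + 0.168×(2.8) + 0.430×(-16.1) + 0.165×δ_D
0.165·δ_D = -12.8 − (-8.443) = -4.357
δ_D = -4.357 / 0.165 = -26.40 permil

-26.4 permil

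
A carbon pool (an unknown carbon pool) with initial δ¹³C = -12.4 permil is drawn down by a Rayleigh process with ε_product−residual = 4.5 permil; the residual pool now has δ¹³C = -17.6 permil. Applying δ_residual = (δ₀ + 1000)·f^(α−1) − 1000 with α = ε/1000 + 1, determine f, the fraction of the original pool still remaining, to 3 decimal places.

α − 1 = ε/1000 = 0.0045
(δ_res + 1000)/(δ₀ + 1000) = (-17.6 + 1000)/(-12.4 + 1000) = 982.4/987.6 = 0.994735
f = 0.994735^(1/0.0045) = exp(ln(0.994735)/0.0045) = exp(-0.00528/0.0045)
f = exp(-1.1732) = 0.3094

0.309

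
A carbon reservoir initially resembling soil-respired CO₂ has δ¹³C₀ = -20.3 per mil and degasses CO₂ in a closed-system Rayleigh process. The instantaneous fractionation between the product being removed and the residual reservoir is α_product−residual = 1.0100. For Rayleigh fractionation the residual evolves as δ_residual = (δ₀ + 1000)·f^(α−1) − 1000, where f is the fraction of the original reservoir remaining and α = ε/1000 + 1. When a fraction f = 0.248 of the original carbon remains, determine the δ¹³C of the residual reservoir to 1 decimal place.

Rayleigh residual: δ_res = (δ₀ + 1000)·f^(α−1) − 1000
α − 1 = 0.01000
f^(α−1) = 0.248^(0.01000) = 0.986153
δ_res = (-20.3 + 1000) × 0.986153 − 1000 = 966.135 − 1000 = -33.87 per mil

-33.9 per mil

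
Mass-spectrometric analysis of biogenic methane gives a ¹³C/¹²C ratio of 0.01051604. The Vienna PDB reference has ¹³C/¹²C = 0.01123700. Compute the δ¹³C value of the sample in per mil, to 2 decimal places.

-64.16 per mil

δ¹³C = (R_sample / R_standard − 1) × 1000
R_sample / R_standard = 0.01051604 / 0.01123700 = 0.935841
δ¹³C = (0.935841 − 1) × 1000 = -64.159 per mil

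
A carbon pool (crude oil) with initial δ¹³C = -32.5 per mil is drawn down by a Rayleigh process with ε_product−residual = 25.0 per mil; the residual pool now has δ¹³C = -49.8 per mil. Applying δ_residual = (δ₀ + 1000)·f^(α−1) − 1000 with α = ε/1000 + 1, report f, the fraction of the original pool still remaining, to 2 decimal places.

0.49

α − 1 = ε/1000 = 0.0250
(δ_res + 1000)/(δ₀ + 1000) = (-49.8 + 1000)/(-32.5 + 1000) = 950.2/967.5 = 0.982119
f = 0.982119^(1/0.0250) = exp(ln(0.982119)/0.0250) = exp(-0.01804/0.0250)
f = exp(-0.7217) = 0.4859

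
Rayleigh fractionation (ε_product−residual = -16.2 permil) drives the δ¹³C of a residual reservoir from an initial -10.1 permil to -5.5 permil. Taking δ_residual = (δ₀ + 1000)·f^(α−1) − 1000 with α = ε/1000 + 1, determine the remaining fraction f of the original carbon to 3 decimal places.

0.751

α − 1 = ε/1000 = -0.0162
(δ_res + 1000)/(δ₀ + 1000) = (-5.5 + 1000)/(-10.1 + 1000) = 994.5/989.9 = 1.004647
f = 1.004647^(1/-0.0162) = exp(ln(1.004647)/-0.0162) = exp(0.00464/-0.0162)
f = exp(-0.2862) = 0.7511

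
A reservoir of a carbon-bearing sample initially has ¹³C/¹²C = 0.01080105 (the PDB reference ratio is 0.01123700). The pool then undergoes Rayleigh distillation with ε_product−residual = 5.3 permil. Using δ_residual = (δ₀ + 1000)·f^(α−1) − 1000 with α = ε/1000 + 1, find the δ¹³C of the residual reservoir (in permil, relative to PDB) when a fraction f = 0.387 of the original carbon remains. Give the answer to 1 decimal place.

δ₀ = (0.01080105/0.01123700 − 1)×1000 = (0.961204 − 1)×1000 = -38.796 permil
α − 1 = ε/1000 = 0.0053
f^(α−1) = 0.387^(0.0053) = 0.994981
δ_res = (-38.796 + 1000) × 0.994981 − 1000 = 956.380 − 1000 = -43.62 permil

-43.6 permil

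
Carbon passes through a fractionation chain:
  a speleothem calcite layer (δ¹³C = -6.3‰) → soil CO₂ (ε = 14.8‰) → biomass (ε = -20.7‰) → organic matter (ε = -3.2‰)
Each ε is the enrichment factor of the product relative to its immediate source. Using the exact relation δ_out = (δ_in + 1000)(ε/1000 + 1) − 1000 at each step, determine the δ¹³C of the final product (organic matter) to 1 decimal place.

step 1: δ = (-6.30 + 1000)·(14.8/1000 + 1) − 1000 = 8.41‰
step 2: δ = (8.41 + 1000)·(-20.7/1000 + 1) − 1000 = -12.47‰
step 3: δ = (-12.47 + 1000)·(-3.2/1000 + 1) − 1000 = -15.63‰

-15.6‰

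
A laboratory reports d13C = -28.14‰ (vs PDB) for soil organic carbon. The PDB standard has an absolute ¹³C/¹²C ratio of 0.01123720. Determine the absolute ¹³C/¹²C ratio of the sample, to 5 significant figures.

0.010921

R_sample = R_standard × (d13C/1000 + 1)
R_sample = 0.01123720 × (-28.14/1000 + 1) = 0.01123720 × 0.971860
R_sample = 0.0109210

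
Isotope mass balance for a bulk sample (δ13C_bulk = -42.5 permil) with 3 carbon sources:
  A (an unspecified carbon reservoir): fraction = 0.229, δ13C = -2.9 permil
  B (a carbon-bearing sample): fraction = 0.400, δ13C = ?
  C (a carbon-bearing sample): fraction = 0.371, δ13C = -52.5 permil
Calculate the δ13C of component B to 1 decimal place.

Isotope mass balance: δ_bulk = Σ fᵢ·δᵢ.
-42.5 = 0.229×(-2.9) + 0.400×δ_B + 0.371×(-52.5)
0.400·δ_B = -42.5 − (-20.142) = -22.358
δ_B = -22.358 / 0.400 = -55.90 permil

-55.9 permil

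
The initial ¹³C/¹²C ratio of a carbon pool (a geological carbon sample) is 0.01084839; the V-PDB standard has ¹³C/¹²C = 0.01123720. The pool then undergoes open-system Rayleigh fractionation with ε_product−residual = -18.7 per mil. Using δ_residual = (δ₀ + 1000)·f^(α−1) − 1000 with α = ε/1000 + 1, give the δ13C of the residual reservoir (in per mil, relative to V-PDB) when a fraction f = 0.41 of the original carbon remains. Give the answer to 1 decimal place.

-18.4 per mil

δ₀ = (0.01084839/0.01123720 − 1)×1000 = (0.965400 − 1)×1000 = -34.600 per mil
α − 1 = ε/1000 = -0.0187
f^(α−1) = 0.41^(-0.0187) = 1.016813
δ_res = (-34.600 + 1000) × 1.016813 − 1000 = 981.631 − 1000 = -18.37 per mil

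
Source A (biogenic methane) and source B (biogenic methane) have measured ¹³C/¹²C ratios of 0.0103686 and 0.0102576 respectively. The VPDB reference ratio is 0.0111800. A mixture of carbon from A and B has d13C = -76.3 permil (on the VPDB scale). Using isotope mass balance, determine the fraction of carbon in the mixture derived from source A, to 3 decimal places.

δ_A = (0.0103686/0.0111800 − 1)×1000 = (0.927424 − 1)×1000 = -72.576 permil
δ_B = (0.0102576/0.0111800 − 1)×1000 = (0.917496 − 1)×1000 = -82.504 permil
f_A = (δ_mix − δ_B)/(δ_A − δ_B) = (-76.3 − (-82.504))/(-72.576 − (-82.504))
f_A = 6.204 / 9.928 = 0.6249

0.625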